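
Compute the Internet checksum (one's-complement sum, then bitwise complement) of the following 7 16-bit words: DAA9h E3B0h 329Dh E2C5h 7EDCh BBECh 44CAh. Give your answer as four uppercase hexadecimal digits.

One's-complement addition (fold any carry out of bit 15 back into bit 0):
  0xDAA9 + 0xE3B0 = 0x1BE59 → wrap carry → 0xBE5A
  0xBE5A + 0x329D = 0x0F0F7
  0xF0F7 + 0xE2C5 = 0x1D3BC → wrap carry → 0xD3BD
  0xD3BD + 0x7EDC = 0x15299 → wrap carry → 0x529A
  0x529A + 0xBBEC = 0x10E86 → wrap carry → 0x0E87
  0x0E87 + 0x44CA = 0x05351
One's-complement sum = 0x5351.
Checksum = ~0x5351 & 0xFFFF = 0xACAE.

ACAE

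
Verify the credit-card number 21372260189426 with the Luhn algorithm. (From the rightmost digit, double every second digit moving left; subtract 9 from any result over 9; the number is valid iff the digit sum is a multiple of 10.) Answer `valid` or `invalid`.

valid

From the right, keep odd positions and double even positions (subtract 9 from any doubled value over 9):
  doubled (positions 2,4,...): 4 9 2 3 4 6 4 → sum 32
  kept (positions 1,3,...): 6 4 8 0 2 7 1 → sum 28
Total = 60.
60 mod 10 = 0, so the number is valid.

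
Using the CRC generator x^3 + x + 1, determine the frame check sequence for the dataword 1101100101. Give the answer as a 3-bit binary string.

Append 3 zeros: 1101100101000. Divide by 1011 (XOR where the leading bit is 1):
  pos 0: 1101 XOR 1011 = 0110
  pos 1: 1101 XOR 1011 = 0110
  pos 2: 1100 XOR 1011 = 0111
  pos 3: 1110 XOR 1011 = 0101
  pos 4: 1011 XOR 1011 = 0000
  pos 9: 1000 XOR 1011 = 0011
Remainder (last 3 bits) = 011. This is the CRC / FCS.

011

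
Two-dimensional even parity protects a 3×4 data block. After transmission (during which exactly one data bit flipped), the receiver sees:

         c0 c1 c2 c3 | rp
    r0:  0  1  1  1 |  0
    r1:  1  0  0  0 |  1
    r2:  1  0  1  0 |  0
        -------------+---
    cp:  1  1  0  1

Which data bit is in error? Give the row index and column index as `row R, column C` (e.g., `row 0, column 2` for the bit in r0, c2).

Recompute each row's even parity and compare to rp:
  r0: data parity 1, sent rp 0 → mismatch
  r1: data parity 1, sent rp 1 → ok
  r2: data parity 0, sent rp 0 → ok
Recompute each column's even parity and compare to cp:
  c0: data parity 0, sent cp 1 → mismatch
  c1: data parity 1, sent cp 1 → ok
  c2: data parity 0, sent cp 0 → ok
  c3: data parity 1, sent cp 1 → ok
Exactly one row (r0) and one column (c0) fail → the flipped bit is at their intersection.

row 0, column 0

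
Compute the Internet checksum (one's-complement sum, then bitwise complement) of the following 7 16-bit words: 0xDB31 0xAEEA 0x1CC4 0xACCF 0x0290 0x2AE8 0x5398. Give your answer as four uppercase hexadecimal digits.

One's-complement addition (fold any carry out of bit 15 back into bit 0):
  0xDB31 + 0xAEEA = 0x18A1B → wrap carry → 0x8A1C
  0x8A1C + 0x1CC4 = 0x0A6E0
  0xA6E0 + 0xACCF = 0x153AF → wrap carry → 0x53B0
  0x53B0 + 0x0290 = 0x05640
  0x5640 + 0x2AE8 = 0x08128
  0x8128 + 0x5398 = 0x0D4C0
One's-complement sum = 0xD4C0.
Checksum = ~0xD4C0 & 0xFFFF = 0x2B3F.

2B3F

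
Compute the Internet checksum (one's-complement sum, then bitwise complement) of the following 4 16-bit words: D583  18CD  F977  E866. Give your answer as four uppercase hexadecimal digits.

One's-complement addition (fold any carry out of bit 15 back into bit 0):
  0xD583 + 0x18CD = 0x0EE50
  0xEE50 + 0xF977 = 0x1E7C7 → wrap carry → 0xE7C8
  0xE7C8 + 0xE866 = 0x1D02E → wrap carry → 0xD02F
One's-complement sum = 0xD02F.
Checksum = ~0xD02F & 0xFFFF = 0x2FD0.

2FD0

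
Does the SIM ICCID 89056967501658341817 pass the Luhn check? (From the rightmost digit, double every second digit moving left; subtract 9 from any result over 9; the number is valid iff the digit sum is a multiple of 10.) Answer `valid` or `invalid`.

valid

From the right, keep odd positions and double even positions (subtract 9 from any doubled value over 9):
  doubled (positions 2,4,...): 2 2 6 1 2 1 3 3 0 7 → sum 27
  kept (positions 1,3,...): 7 8 4 8 6 0 7 9 5 9 → sum 63
Total = 90.
90 mod 10 = 0, so the number is valid.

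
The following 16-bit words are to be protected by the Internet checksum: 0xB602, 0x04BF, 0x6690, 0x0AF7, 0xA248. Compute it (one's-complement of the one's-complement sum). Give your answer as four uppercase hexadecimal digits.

316E

One's-complement addition (fold any carry out of bit 15 back into bit 0):
  0xB602 + 0x04BF = 0x0BAC1
  0xBAC1 + 0x6690 = 0x12151 → wrap carry → 0x2152
  0x2152 + 0x0AF7 = 0x02C49
  0x2C49 + 0xA248 = 0x0CE91
One's-complement sum = 0xCE91.
Checksum = ~0xCE91 & 0xFFFF = 0x316E.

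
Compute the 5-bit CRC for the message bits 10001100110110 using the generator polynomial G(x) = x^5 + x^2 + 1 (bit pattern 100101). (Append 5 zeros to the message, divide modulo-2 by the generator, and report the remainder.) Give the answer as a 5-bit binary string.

10111

Append 5 zeros: 1000110011011000000. Divide by 100101 (XOR where the leading bit is 1):
  pos 0: 100011 XOR 100101 = 000110
  pos 3: 110001 XOR 100101 = 010100
  pos 4: 101001 XOR 100101 = 001100
  pos 6: 110001 XOR 100101 = 010100
  pos 7: 101001 XOR 100101 = 001100
  pos 9: 110000 XOR 100101 = 010101
  pos 10: 101010 XOR 100101 = 001111
  pos 12: 111100 XOR 100101 = 011001
  pos 13: 110010 XOR 100101 = 010111
Remainder (last 5 bits) = 10111. This is the CRC / FCS.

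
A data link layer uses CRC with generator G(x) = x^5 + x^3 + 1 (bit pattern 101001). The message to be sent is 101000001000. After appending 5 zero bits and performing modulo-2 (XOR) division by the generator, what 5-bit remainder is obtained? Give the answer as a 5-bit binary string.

Append 5 zeros: 10100000100000000. Divide by 101001 (XOR where the leading bit is 1):
  pos 0: 101000 XOR 101001 = 000001
  pos 5: 100100 XOR 101001 = 001101
  pos 7: 110100 XOR 101001 = 011101
  pos 8: 111010 XOR 101001 = 010011
  pos 9: 100110 XOR 101001 = 001111
  pos 11: 111100 XOR 101001 = 010101
Remainder (last 5 bits) = 10101. This is the CRC / FCS.

10101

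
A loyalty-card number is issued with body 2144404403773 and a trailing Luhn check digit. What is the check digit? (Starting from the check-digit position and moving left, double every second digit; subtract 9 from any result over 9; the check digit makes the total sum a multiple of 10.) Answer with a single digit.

Partial digits right→left: 3 7 7 3 0 4 4 0 4 4 4 1 2
Double every second digit counting from the check-digit position (so the 1st, 3rd, 5th, ... of the partial from the right).
  doubled (with −9 where >9): 6 5 0 8 8 8 4 → sum 39
  kept as-is: 7 3 4 0 4 1 → sum 19
Total = 39 + 19 = 58.
Check digit = (10 − (58 mod 10)) mod 10 = 2.

2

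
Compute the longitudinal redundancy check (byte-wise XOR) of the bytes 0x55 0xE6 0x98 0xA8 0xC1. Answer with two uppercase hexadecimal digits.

XOR the bytes together:
  start with 0x55
  0x55 ⊕ 0xE6 = 0xB3
  0xB3 ⊕ 0x98 = 0x2B
  0x2B ⊕ 0xA8 = 0x83
  0x83 ⊕ 0xC1 = 0x42

42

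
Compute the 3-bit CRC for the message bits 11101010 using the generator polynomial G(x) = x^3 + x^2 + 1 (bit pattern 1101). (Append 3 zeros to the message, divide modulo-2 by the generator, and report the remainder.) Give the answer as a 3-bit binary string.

Append 3 zeros: 11101010000. Divide by 1101 (XOR where the leading bit is 1):
  pos 0: 1110 XOR 1101 = 0011
  pos 2: 1110 XOR 1101 = 0011
  pos 4: 1110 XOR 1101 = 0011
  pos 6: 1100 XOR 1101 = 0001
Remainder (last 3 bits) = 010. This is the CRC / FCS.

010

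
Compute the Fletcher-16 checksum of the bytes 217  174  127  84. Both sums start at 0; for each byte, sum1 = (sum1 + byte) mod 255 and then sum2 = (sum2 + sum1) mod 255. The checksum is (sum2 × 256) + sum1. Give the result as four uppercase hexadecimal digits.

Running sums (mod 255):
  after byte 0 (217): sum1=217, sum2=217
  after byte 1 (174): sum1=136, sum2=98
  after byte 2 (127): sum1=8, sum2=106
  after byte 3 (84): sum1=92, sum2=198
Checksum = sum2·256 + sum1 = 198·256 + 92 = 50780 = 0xC65C.

C65C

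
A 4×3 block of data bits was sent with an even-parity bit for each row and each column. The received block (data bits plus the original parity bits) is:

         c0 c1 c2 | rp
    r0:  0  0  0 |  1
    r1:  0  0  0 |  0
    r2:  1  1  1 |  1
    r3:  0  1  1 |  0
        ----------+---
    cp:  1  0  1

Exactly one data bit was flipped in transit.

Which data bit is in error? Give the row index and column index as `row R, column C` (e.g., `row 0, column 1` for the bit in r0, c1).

Recompute each row's even parity and compare to rp:
  r0: data parity 0, sent rp 1 → mismatch
  r1: data parity 0, sent rp 0 → ok
  r2: data parity 1, sent rp 1 → ok
  r3: data parity 0, sent rp 0 → ok
Recompute each column's even parity and compare to cp:
  c0: data parity 1, sent cp 1 → ok
  c1: data parity 0, sent cp 0 → ok
  c2: data parity 0, sent cp 1 → mismatch
Exactly one row (r0) and one column (c2) fail → the flipped bit is at their intersection.

row 0, column 2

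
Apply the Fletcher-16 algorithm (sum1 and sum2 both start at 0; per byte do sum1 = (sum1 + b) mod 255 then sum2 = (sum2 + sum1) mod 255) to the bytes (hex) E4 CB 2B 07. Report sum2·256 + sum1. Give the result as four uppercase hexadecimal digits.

Running sums (mod 255):
  after byte 0 (E4): sum1=228, sum2=228
  after byte 1 (CB): sum1=176, sum2=149
  after byte 2 (2B): sum1=219, sum2=113
  after byte 3 (07): sum1=226, sum2=84
Checksum = sum2·256 + sum1 = 84·256 + 226 = 21730 = 0x54E2.

54E2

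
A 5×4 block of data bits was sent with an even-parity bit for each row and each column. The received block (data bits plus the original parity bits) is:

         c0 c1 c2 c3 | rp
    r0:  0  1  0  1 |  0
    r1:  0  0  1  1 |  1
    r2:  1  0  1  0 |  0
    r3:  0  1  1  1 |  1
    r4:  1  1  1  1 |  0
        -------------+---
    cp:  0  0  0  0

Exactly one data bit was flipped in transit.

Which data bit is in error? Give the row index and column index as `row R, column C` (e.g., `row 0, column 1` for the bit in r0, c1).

Recompute each row's even parity and compare to rp:
  r0: data parity 0, sent rp 0 → ok
  r1: data parity 0, sent rp 1 → mismatch
  r2: data parity 0, sent rp 0 → ok
  r3: data parity 1, sent rp 1 → ok
  r4: data parity 0, sent rp 0 → ok
Recompute each column's even parity and compare to cp:
  c0: data parity 0, sent cp 0 → ok
  c1: data parity 1, sent cp 0 → mismatch
  c2: data parity 0, sent cp 0 → ok
  c3: data parity 0, sent cp 0 → ok
Exactly one row (r1) and one column (c1) fail → the flipped bit is at their intersection.

row 1, column 1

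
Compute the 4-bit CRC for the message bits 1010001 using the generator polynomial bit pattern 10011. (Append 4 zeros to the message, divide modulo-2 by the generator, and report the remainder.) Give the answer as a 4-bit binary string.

Append 4 zeros: 10100010000. Divide by 10011 (XOR where the leading bit is 1):
  pos 0: 10100 XOR 10011 = 00111
  pos 2: 11101 XOR 10011 = 01110
  pos 3: 11100 XOR 10011 = 01111
  pos 4: 11110 XOR 10011 = 01101
  pos 5: 11010 XOR 10011 = 01001
  pos 6: 10010 XOR 10011 = 00001
Remainder (last 4 bits) = 0001. This is the CRC / FCS.

0001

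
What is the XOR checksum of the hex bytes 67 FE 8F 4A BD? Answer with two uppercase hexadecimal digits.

E1

XOR the bytes together:
  start with 0x67
  0x67 ⊕ 0xFE = 0x99
  0x99 ⊕ 0x8F = 0x16
  0x16 ⊕ 0x4A = 0x5C
  0x5C ⊕ 0xBD = 0xE1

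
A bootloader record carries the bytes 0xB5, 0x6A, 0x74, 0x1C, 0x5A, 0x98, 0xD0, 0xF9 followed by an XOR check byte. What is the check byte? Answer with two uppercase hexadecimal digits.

XOR the bytes together:
  start with 0xB5
  0xB5 ⊕ 0x6A = 0xDF
  0xDF ⊕ 0x74 = 0xAB
  0xAB ⊕ 0x1C = 0xB7
  0xB7 ⊕ 0x5A = 0xED
  0xED ⊕ 0x98 = 0x75
  0x75 ⊕ 0xD0 = 0xA5
  0xA5 ⊕ 0xF9 = 0x5C

5C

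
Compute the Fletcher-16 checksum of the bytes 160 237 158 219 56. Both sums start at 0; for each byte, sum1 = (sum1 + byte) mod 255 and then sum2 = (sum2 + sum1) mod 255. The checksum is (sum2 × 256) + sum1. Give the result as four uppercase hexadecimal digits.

Running sums (mod 255):
  after byte 0 (160): sum1=160, sum2=160
  after byte 1 (237): sum1=142, sum2=47
  after byte 2 (158): sum1=45, sum2=92
  after byte 3 (219): sum1=9, sum2=101
  after byte 4 (56): sum1=65, sum2=166
Checksum = sum2·256 + sum1 = 166·256 + 65 = 42561 = 0xA641.

A641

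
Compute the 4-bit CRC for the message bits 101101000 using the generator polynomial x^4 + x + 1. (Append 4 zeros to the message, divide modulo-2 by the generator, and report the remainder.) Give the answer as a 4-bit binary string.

Append 4 zeros: 1011010000000. Divide by 10011 (XOR where the leading bit is 1):
  pos 0: 10110 XOR 10011 = 00101
  pos 2: 10110 XOR 10011 = 00101
  pos 4: 10100 XOR 10011 = 00111
  pos 6: 11100 XOR 10011 = 01111
  pos 7: 11110 XOR 10011 = 01101
  pos 8: 11010 XOR 10011 = 01001
Remainder (last 4 bits) = 1001. This is the CRC / FCS.

1001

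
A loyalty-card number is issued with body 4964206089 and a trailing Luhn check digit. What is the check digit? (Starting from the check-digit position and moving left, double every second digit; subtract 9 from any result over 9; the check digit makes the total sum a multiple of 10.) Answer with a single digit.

Partial digits right→left: 9 8 0 6 0 2 4 6 9 4
Double every second digit counting from the check-digit position (so the 1st, 3rd, 5th, ... of the partial from the right).
  doubled (with −9 where >9): 9 0 0 8 9 → sum 26
  kept as-is: 8 6 2 6 4 → sum 26
Total = 26 + 26 = 52.
Check digit = (10 − (52 mod 10)) mod 10 = 8.

8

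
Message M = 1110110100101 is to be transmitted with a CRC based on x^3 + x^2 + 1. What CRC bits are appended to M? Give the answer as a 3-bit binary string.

Append 3 zeros: 1110110100101000. Divide by 1101 (XOR where the leading bit is 1):
  pos 0: 1110 XOR 1101 = 0011
  pos 2: 1111 XOR 1101 = 0010
  pos 4: 1001 XOR 1101 = 0100
  pos 5: 1000 XOR 1101 = 0101
  pos 6: 1010 XOR 1101 = 0111
  pos 7: 1111 XOR 1101 = 0010
  pos 9: 1001 XOR 1101 = 0100
  pos 10: 1000 XOR 1101 = 0101
  pos 11: 1010 XOR 1101 = 0111
  pos 12: 1110 XOR 1101 = 0011
Remainder (last 3 bits) = 011. This is the CRC / FCS.

011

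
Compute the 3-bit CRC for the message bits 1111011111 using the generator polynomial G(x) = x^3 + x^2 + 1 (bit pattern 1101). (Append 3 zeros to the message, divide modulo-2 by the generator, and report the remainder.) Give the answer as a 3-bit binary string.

011

Append 3 zeros: 1111011111000. Divide by 1101 (XOR where the leading bit is 1):
  pos 0: 1111 XOR 1101 = 0010
  pos 2: 1001 XOR 1101 = 0100
  pos 3: 1001 XOR 1101 = 0100
  pos 4: 1001 XOR 1101 = 0100
  pos 5: 1001 XOR 1101 = 0100
  pos 6: 1001 XOR 1101 = 0100
  pos 7: 1000 XOR 1101 = 0101
  pos 8: 1010 XOR 1101 = 0111
  pos 9: 1110 XOR 1101 = 0011
Remainder (last 3 bits) = 011. This is the CRC / FCS.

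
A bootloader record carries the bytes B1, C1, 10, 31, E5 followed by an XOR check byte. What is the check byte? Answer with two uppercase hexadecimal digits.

XOR the bytes together:
  start with 0xB1
  0xB1 ⊕ 0xC1 = 0x70
  0x70 ⊕ 0x10 = 0x60
  0x60 ⊕ 0x31 = 0x51
  0x51 ⊕ 0xE5 = 0xB4

B4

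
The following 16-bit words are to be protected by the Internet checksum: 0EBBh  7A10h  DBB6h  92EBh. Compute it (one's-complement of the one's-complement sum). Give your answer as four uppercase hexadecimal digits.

One's-complement addition (fold any carry out of bit 15 back into bit 0):
  0x0EBB + 0x7A10 = 0x088CB
  0x88CB + 0xDBB6 = 0x16481 → wrap carry → 0x6482
  0x6482 + 0x92EB = 0x0F76D
One's-complement sum = 0xF76D.
Checksum = ~0xF76D & 0xFFFF = 0x0892.

0892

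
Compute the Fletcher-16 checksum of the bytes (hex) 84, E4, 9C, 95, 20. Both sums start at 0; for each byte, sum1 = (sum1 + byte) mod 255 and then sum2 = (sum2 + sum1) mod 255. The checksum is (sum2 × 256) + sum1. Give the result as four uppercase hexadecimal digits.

Running sums (mod 255):
  after byte 0 (84): sum1=132, sum2=132
  after byte 1 (E4): sum1=105, sum2=237
  after byte 2 (9C): sum1=6, sum2=243
  after byte 3 (95): sum1=155, sum2=143
  after byte 4 (20): sum1=187, sum2=75
Checksum = sum2·256 + sum1 = 75·256 + 187 = 19387 = 0x4BBB.

4BBB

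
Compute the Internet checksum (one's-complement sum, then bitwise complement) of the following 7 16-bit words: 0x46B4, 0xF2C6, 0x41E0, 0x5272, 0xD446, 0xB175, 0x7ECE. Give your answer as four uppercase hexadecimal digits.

2DA7

One's-complement addition (fold any carry out of bit 15 back into bit 0):
  0x46B4 + 0xF2C6 = 0x1397A → wrap carry → 0x397B
  0x397B + 0x41E0 = 0x07B5B
  0x7B5B + 0x5272 = 0x0CDCD
  0xCDCD + 0xD446 = 0x1A213 → wrap carry → 0xA214
  0xA214 + 0xB175 = 0x15389 → wrap carry → 0x538A
  0x538A + 0x7ECE = 0x0D258
One's-complement sum = 0xD258.
Checksum = ~0xD258 & 0xFFFF = 0x2DA7.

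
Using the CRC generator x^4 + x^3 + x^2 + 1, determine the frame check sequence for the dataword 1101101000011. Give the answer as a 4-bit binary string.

1101

Append 4 zeros: 11011010000110000. Divide by 11101 (XOR where the leading bit is 1):
  pos 0: 11011 XOR 11101 = 00110
  pos 2: 11001 XOR 11101 = 00100
  pos 4: 10000 XOR 11101 = 01101
  pos 5: 11010 XOR 11101 = 00111
  pos 7: 11101 XOR 11101 = 00000
  pos 12: 10000 XOR 11101 = 01101
Remainder (last 4 bits) = 1101. This is the CRC / FCS.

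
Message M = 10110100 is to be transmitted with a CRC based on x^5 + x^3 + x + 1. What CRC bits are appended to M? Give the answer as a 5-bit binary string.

Append 5 zeros: 1011010000000. Divide by 101011 (XOR where the leading bit is 1):
  pos 0: 101101 XOR 101011 = 000110
  pos 3: 110000 XOR 101011 = 011011
  pos 4: 110110 XOR 101011 = 011101
  pos 5: 111010 XOR 101011 = 010001
  pos 6: 100010 XOR 101011 = 001001
Remainder (last 5 bits) = 10010. This is the CRC / FCS.

10010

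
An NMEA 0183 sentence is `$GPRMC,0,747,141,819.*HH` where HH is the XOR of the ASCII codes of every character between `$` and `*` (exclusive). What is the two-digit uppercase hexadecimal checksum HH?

65

XOR the ASCII codes of the payload characters:
  'G' = 0x47 → acc = 0x47
  'P' = 0x50 → acc = 0x17
  'R' = 0x52 → acc = 0x45
  'M' = 0x4D → acc = 0x08
  'C' = 0x43 → acc = 0x4B
  ',' = 0x2C → acc = 0x67
  '0' = 0x30 → acc = 0x57
  ',' = 0x2C → acc = 0x7B
  '7' = 0x37 → acc = 0x4C
  '4' = 0x34 → acc = 0x78
  '7' = 0x37 → acc = 0x4F
  ',' = 0x2C → acc = 0x63
  '1' = 0x31 → acc = 0x52
  '4' = 0x34 → acc = 0x66
  '1' = 0x31 → acc = 0x57
  ',' = 0x2C → acc = 0x7B
  '8' = 0x38 → acc = 0x43
  '1' = 0x31 → acc = 0x72
  '9' = 0x39 → acc = 0x4B
  '.' = 0x2E → acc = 0x65
Checksum = 0x65.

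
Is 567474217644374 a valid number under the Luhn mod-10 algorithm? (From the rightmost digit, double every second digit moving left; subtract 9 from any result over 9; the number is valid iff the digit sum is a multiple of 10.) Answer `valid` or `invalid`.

invalid

From the right, keep odd positions and double even positions (subtract 9 from any doubled value over 9):
  doubled (positions 2,4,...): 5 8 3 2 8 8 3 → sum 37
  kept (positions 1,3,...): 4 3 4 7 2 7 7 5 → sum 39
Total = 76.
76 mod 10 = 6, so the number is invalid.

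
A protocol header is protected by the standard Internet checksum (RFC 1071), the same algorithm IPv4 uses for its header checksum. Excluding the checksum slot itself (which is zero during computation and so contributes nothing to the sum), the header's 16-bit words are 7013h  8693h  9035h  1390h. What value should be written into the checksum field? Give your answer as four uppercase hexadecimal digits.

6593

One's-complement addition (fold any carry out of bit 15 back into bit 0):
  0x7013 + 0x8693 = 0x0F6A6
  0xF6A6 + 0x9035 = 0x186DB → wrap carry → 0x86DC
  0x86DC + 0x1390 = 0x09A6C
One's-complement sum = 0x9A6C.
Checksum = ~0x9A6C & 0xFFFF = 0x6593.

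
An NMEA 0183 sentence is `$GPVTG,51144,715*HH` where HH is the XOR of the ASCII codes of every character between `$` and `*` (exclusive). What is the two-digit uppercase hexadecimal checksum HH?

54

XOR the ASCII codes of the payload characters:
  'G' = 0x47 → acc = 0x47
  'P' = 0x50 → acc = 0x17
  'V' = 0x56 → acc = 0x41
  'T' = 0x54 → acc = 0x15
  'G' = 0x47 → acc = 0x52
  ',' = 0x2C → acc = 0x7E
  '5' = 0x35 → acc = 0x4B
  '1' = 0x31 → acc = 0x7A
  '1' = 0x31 → acc = 0x4B
  '4' = 0x34 → acc = 0x7F
  '4' = 0x34 → acc = 0x4B
  ',' = 0x2C → acc = 0x67
  '7' = 0x37 → acc = 0x50
  '1' = 0x31 → acc = 0x61
  '5' = 0x35 → acc = 0x54
Checksum = 0x54.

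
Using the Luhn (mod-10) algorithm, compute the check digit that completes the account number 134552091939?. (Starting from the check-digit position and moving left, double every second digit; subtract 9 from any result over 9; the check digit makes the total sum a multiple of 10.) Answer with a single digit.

8

Partial digits right→left: 9 3 9 1 9 0 2 5 5 4 3 1
Double every second digit counting from the check-digit position (so the 1st, 3rd, 5th, ... of the partial from the right).
  doubled (with −9 where >9): 9 9 9 4 1 6 → sum 38
  kept as-is: 3 1 0 5 4 1 → sum 14
Total = 38 + 14 = 52.
Check digit = (10 − (52 mod 10)) mod 10 = 8.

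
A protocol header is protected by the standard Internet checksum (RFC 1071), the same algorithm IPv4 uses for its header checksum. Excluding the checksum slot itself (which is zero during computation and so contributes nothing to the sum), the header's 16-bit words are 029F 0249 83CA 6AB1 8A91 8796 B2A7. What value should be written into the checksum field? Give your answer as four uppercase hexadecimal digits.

One's-complement addition (fold any carry out of bit 15 back into bit 0):
  0x029F + 0x0249 = 0x004E8
  0x04E8 + 0x83CA = 0x088B2
  0x88B2 + 0x6AB1 = 0x0F363
  0xF363 + 0x8A91 = 0x17DF4 → wrap carry → 0x7DF5
  0x7DF5 + 0x8796 = 0x1058B → wrap carry → 0x058C
  0x058C + 0xB2A7 = 0x0B833
One's-complement sum = 0xB833.
Checksum = ~0xB833 & 0xFFFF = 0x47CC.

47CC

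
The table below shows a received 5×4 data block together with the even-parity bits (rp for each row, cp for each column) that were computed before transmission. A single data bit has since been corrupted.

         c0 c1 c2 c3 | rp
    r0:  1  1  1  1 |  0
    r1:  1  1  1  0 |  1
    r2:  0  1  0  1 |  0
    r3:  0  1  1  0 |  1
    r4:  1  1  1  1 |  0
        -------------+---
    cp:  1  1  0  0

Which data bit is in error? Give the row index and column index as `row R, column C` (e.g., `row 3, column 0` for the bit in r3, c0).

row 3, column 3

Recompute each row's even parity and compare to rp:
  r0: data parity 0, sent rp 0 → ok
  r1: data parity 1, sent rp 1 → ok
  r2: data parity 0, sent rp 0 → ok
  r3: data parity 0, sent rp 1 → mismatch
  r4: data parity 0, sent rp 0 → ok
Recompute each column's even parity and compare to cp:
  c0: data parity 1, sent cp 1 → ok
  c1: data parity 1, sent cp 1 → ok
  c2: data parity 0, sent cp 0 → ok
  c3: data parity 1, sent cp 0 → mismatch
Exactly one row (r3) and one column (c3) fail → the flipped bit is at their intersection.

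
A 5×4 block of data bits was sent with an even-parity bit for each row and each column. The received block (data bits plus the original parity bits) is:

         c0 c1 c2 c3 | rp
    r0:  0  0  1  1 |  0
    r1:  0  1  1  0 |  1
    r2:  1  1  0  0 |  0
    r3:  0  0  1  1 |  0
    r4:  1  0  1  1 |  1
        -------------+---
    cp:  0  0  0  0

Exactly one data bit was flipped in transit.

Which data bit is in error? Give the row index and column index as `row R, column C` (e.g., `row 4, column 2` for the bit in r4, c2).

Recompute each row's even parity and compare to rp:
  r0: data parity 0, sent rp 0 → ok
  r1: data parity 0, sent rp 1 → mismatch
  r2: data parity 0, sent rp 0 → ok
  r3: data parity 0, sent rp 0 → ok
  r4: data parity 1, sent rp 1 → ok
Recompute each column's even parity and compare to cp:
  c0: data parity 0, sent cp 0 → ok
  c1: data parity 0, sent cp 0 → ok
  c2: data parity 0, sent cp 0 → ok
  c3: data parity 1, sent cp 0 → mismatch
Exactly one row (r1) and one column (c3) fail → the flipped bit is at their intersection.

row 1, column 3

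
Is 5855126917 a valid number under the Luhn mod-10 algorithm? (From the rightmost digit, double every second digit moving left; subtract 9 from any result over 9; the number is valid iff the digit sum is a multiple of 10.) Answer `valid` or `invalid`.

valid

From the right, keep odd positions and double even positions (subtract 9 from any doubled value over 9):
  doubled (positions 2,4,...): 2 3 2 1 1 → sum 9
  kept (positions 1,3,...): 7 9 2 5 8 → sum 31
Total = 40.
40 mod 10 = 0, so the number is valid.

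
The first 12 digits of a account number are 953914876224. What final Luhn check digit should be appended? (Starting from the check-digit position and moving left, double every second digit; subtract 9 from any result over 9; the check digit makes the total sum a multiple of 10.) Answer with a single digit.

6

Partial digits right→left: 4 2 2 6 7 8 4 1 9 3 5 9
Double every second digit counting from the check-digit position (so the 1st, 3rd, 5th, ... of the partial from the right).
  doubled (with −9 where >9): 8 4 5 8 9 1 → sum 35
  kept as-is: 2 6 8 1 3 9 → sum 29
Total = 35 + 29 = 64.
Check digit = (10 − (64 mod 10)) mod 10 = 6.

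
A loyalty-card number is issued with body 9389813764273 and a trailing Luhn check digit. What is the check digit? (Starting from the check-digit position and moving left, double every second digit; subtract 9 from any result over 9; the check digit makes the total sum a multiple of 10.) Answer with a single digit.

Partial digits right→left: 3 7 2 4 6 7 3 1 8 9 8 3 9
Double every second digit counting from the check-digit position (so the 1st, 3rd, 5th, ... of the partial from the right).
  doubled (with −9 where >9): 6 4 3 6 7 7 9 → sum 42
  kept as-is: 7 4 7 1 9 3 → sum 31
Total = 42 + 31 = 73.
Check digit = (10 − (73 mod 10)) mod 10 = 7.

7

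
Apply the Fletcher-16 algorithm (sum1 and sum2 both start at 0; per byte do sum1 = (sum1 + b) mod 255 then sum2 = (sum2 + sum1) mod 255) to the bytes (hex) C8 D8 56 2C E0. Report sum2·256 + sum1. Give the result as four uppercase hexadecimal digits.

Running sums (mod 255):
  after byte 0 (C8): sum1=200, sum2=200
  after byte 1 (D8): sum1=161, sum2=106
  after byte 2 (56): sum1=247, sum2=98
  after byte 3 (2C): sum1=36, sum2=134
  after byte 4 (E0): sum1=5, sum2=139
Checksum = sum2·256 + sum1 = 139·256 + 5 = 35589 = 0x8B05.

8B05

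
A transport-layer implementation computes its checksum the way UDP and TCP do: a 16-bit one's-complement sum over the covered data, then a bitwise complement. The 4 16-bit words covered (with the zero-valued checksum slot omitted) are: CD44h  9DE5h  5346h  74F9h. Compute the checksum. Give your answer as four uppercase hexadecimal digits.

CC95

One's-complement addition (fold any carry out of bit 15 back into bit 0):
  0xCD44 + 0x9DE5 = 0x16B29 → wrap carry → 0x6B2A
  0x6B2A + 0x5346 = 0x0BE70
  0xBE70 + 0x74F9 = 0x13369 → wrap carry → 0x336A
One's-complement sum = 0x336A.
Checksum = ~0x336A & 0xFFFF = 0xCC95.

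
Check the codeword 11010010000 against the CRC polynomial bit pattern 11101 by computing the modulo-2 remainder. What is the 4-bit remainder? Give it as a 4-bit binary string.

Modulo-2 division of 11010010000 by 11101:
  pos 0: 11010 XOR 11101 = 00111
  pos 2: 11101 XOR 11101 = 00000
Remainder = 0000 (zero — the frame passes the CRC check).

0000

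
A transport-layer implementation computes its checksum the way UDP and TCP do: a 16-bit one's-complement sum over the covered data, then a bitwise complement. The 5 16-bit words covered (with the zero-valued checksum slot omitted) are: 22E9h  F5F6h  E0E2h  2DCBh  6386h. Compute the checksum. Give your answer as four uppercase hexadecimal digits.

74EB

One's-complement addition (fold any carry out of bit 15 back into bit 0):
  0x22E9 + 0xF5F6 = 0x118DF → wrap carry → 0x18E0
  0x18E0 + 0xE0E2 = 0x0F9C2
  0xF9C2 + 0x2DCB = 0x1278D → wrap carry → 0x278E
  0x278E + 0x6386 = 0x08B14
One's-complement sum = 0x8B14.
Checksum = ~0x8B14 & 0xFFFF = 0x74EB.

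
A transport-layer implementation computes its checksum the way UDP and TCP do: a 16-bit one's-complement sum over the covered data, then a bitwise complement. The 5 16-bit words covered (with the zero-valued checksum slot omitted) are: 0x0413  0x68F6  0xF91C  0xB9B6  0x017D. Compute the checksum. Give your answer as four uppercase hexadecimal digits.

One's-complement addition (fold any carry out of bit 15 back into bit 0):
  0x0413 + 0x68F6 = 0x06D09
  0x6D09 + 0xF91C = 0x16625 → wrap carry → 0x6626
  0x6626 + 0xB9B6 = 0x11FDC → wrap carry → 0x1FDD
  0x1FDD + 0x017D = 0x0215A
One's-complement sum = 0x215A.
Checksum = ~0x215A & 0xFFFF = 0xDEA5.

DEA5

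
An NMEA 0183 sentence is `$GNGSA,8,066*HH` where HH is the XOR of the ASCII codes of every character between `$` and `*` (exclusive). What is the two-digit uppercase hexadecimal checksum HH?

XOR the ASCII codes of the payload characters:
  'G' = 0x47 → acc = 0x47
  'N' = 0x4E → acc = 0x09
  'G' = 0x47 → acc = 0x4E
  'S' = 0x53 → acc = 0x1D
  'A' = 0x41 → acc = 0x5C
  ',' = 0x2C → acc = 0x70
  '8' = 0x38 → acc = 0x48
  ',' = 0x2C → acc = 0x64
  '0' = 0x30 → acc = 0x54
  '6' = 0x36 → acc = 0x62
  '6' = 0x36 → acc = 0x54
Checksum = 0x54.

54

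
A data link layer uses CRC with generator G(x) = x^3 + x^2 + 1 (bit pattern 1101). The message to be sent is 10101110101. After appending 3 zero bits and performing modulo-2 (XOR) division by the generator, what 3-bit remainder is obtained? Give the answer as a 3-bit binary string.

Append 3 zeros: 10101110101000. Divide by 1101 (XOR where the leading bit is 1):
  pos 0: 1010 XOR 1101 = 0111
  pos 1: 1111 XOR 1101 = 0010
  pos 3: 1011 XOR 1101 = 0110
  pos 4: 1100 XOR 1101 = 0001
  pos 7: 1101 XOR 1101 = 0000
Remainder (last 3 bits) = 000. This is the CRC / FCS.

000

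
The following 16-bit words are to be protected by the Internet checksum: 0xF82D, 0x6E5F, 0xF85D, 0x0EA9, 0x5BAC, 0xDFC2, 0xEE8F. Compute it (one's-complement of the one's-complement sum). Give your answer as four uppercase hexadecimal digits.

686C

One's-complement addition (fold any carry out of bit 15 back into bit 0):
  0xF82D + 0x6E5F = 0x1668C → wrap carry → 0x668D
  0x668D + 0xF85D = 0x15EEA → wrap carry → 0x5EEB
  0x5EEB + 0x0EA9 = 0x06D94
  0x6D94 + 0x5BAC = 0x0C940
  0xC940 + 0xDFC2 = 0x1A902 → wrap carry → 0xA903
  0xA903 + 0xEE8F = 0x19792 → wrap carry → 0x9793
One's-complement sum = 0x9793.
Checksum = ~0x9793 & 0xFFFF = 0x686C.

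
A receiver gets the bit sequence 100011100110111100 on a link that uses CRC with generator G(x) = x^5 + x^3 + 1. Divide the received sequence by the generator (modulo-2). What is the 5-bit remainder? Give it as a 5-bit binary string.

11110

Modulo-2 division of 100011100110111100 by 101001:
  pos 0: 100011 XOR 101001 = 001010
  pos 2: 101010 XOR 101001 = 000011
  pos 6: 110110 XOR 101001 = 011111
  pos 7: 111111 XOR 101001 = 010110
  pos 8: 101101 XOR 101001 = 000100
  pos 11: 100110 XOR 101001 = 001111
Remainder = 11110 (nonzero — an error is detected).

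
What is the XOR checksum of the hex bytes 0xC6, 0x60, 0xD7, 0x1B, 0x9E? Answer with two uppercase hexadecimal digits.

XOR the bytes together:
  start with 0xC6
  0xC6 ⊕ 0x60 = 0xA6
  0xA6 ⊕ 0xD7 = 0x71
  0x71 ⊕ 0x1B = 0x6A
  0x6A ⊕ 0x9E = 0xF4

F4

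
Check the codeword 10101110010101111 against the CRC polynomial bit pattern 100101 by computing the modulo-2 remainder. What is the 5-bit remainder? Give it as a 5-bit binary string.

00000

Modulo-2 division of 10101110010101111 by 100101:
  pos 0: 101011 XOR 100101 = 001110
  pos 2: 111010 XOR 100101 = 011111
  pos 3: 111110 XOR 100101 = 011011
  pos 4: 110111 XOR 100101 = 010010
  pos 5: 100100 XOR 100101 = 000001
  pos 10: 110111 XOR 100101 = 010010
  pos 11: 100101 XOR 100101 = 000000
Remainder = 00000 (zero — the frame passes the CRC check).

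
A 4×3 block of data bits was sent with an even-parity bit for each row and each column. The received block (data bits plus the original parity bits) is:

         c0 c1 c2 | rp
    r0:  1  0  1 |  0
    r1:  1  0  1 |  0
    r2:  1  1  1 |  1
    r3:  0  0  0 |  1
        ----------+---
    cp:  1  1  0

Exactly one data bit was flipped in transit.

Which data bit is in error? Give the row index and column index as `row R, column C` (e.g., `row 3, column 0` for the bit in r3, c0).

row 3, column 2

Recompute each row's even parity and compare to rp:
  r0: data parity 0, sent rp 0 → ok
  r1: data parity 0, sent rp 0 → ok
  r2: data parity 1, sent rp 1 → ok
  r3: data parity 0, sent rp 1 → mismatch
Recompute each column's even parity and compare to cp:
  c0: data parity 1, sent cp 1 → ok
  c1: data parity 1, sent cp 1 → ok
  c2: data parity 1, sent cp 0 → mismatch
Exactly one row (r3) and one column (c2) fail → the flipped bit is at their intersection.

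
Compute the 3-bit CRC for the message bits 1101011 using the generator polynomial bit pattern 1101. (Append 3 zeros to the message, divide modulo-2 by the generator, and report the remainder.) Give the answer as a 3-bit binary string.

Append 3 zeros: 1101011000. Divide by 1101 (XOR where the leading bit is 1):
  pos 0: 1101 XOR 1101 = 0000
  pos 5: 1100 XOR 1101 = 0001
Remainder (last 3 bits) = 010. This is the CRC / FCS.

010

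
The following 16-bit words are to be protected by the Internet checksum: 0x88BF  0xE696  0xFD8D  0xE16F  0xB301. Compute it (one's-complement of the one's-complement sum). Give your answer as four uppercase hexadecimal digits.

One's-complement addition (fold any carry out of bit 15 back into bit 0):
  0x88BF + 0xE696 = 0x16F55 → wrap carry → 0x6F56
  0x6F56 + 0xFD8D = 0x16CE3 → wrap carry → 0x6CE4
  0x6CE4 + 0xE16F = 0x14E53 → wrap carry → 0x4E54
  0x4E54 + 0xB301 = 0x10155 → wrap carry → 0x0156
One's-complement sum = 0x0156.
Checksum = ~0x0156 & 0xFFFF = 0xFEA9.

FEA9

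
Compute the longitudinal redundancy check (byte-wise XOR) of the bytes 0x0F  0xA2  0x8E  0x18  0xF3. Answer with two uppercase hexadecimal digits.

XOR the bytes together:
  start with 0x0F
  0x0F ⊕ 0xA2 = 0xAD
  0xAD ⊕ 0x8E = 0x23
  0x23 ⊕ 0x18 = 0x3B
  0x3B ⊕ 0xF3 = 0xC8

C8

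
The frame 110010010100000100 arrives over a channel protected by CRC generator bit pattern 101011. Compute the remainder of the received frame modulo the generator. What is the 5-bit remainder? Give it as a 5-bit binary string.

00000

Modulo-2 division of 110010010100000100 by 101011:
  pos 0: 110010 XOR 101011 = 011001
  pos 1: 110010 XOR 101011 = 011001
  pos 2: 110011 XOR 101011 = 011000
  pos 3: 110000 XOR 101011 = 011011
  pos 4: 110111 XOR 101011 = 011100
  pos 5: 111000 XOR 101011 = 010011
  pos 6: 100110 XOR 101011 = 001101
  pos 8: 110100 XOR 101011 = 011111
  pos 9: 111110 XOR 101011 = 010101
  pos 10: 101011 XOR 101011 = 000000
Remainder = 00000 (zero — the frame passes the CRC check).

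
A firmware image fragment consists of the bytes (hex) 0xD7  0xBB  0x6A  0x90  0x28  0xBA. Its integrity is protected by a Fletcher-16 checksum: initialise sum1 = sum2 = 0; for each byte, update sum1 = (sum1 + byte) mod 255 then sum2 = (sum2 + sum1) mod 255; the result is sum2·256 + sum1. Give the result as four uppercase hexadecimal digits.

2071

Running sums (mod 255):
  after byte 0 (0xD7): sum1=215, sum2=215
  after byte 1 (0xBB): sum1=147, sum2=107
  after byte 2 (0x6A): sum1=253, sum2=105
  after byte 3 (0x90): sum1=142, sum2=247
  after byte 4 (0x28): sum1=182, sum2=174
  after byte 5 (0xBA): sum1=113, sum2=32
Checksum = sum2·256 + sum1 = 32·256 + 113 = 8305 = 0x2071.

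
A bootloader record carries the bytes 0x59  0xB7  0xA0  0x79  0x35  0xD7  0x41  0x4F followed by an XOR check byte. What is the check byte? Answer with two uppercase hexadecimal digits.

XOR the bytes together:
  start with 0x59
  0x59 ⊕ 0xB7 = 0xEE
  0xEE ⊕ 0xA0 = 0x4E
  0x4E ⊕ 0x79 = 0x37
  0x37 ⊕ 0x35 = 0x02
  0x02 ⊕ 0xD7 = 0xD5
  0xD5 ⊕ 0x41 = 0x94
  0x94 ⊕ 0x4F = 0xDB

DB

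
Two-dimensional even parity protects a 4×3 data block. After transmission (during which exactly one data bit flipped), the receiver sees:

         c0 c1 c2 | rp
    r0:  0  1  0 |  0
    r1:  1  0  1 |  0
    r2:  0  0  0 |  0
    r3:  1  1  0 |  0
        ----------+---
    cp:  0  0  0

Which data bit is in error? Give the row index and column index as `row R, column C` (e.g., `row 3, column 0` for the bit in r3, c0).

row 0, column 2

Recompute each row's even parity and compare to rp:
  r0: data parity 1, sent rp 0 → mismatch
  r1: data parity 0, sent rp 0 → ok
  r2: data parity 0, sent rp 0 → ok
  r3: data parity 0, sent rp 0 → ok
Recompute each column's even parity and compare to cp:
  c0: data parity 0, sent cp 0 → ok
  c1: data parity 0, sent cp 0 → ok
  c2: data parity 1, sent cp 0 → mismatch
Exactly one row (r0) and one column (c2) fail → the flipped bit is at their intersection.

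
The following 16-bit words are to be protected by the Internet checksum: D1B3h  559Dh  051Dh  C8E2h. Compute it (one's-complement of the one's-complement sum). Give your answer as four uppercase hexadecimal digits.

One's-complement addition (fold any carry out of bit 15 back into bit 0):
  0xD1B3 + 0x559D = 0x12750 → wrap carry → 0x2751
  0x2751 + 0x051D = 0x02C6E
  0x2C6E + 0xC8E2 = 0x0F550
One's-complement sum = 0xF550.
Checksum = ~0xF550 & 0xFFFF = 0x0AAF.

0AAF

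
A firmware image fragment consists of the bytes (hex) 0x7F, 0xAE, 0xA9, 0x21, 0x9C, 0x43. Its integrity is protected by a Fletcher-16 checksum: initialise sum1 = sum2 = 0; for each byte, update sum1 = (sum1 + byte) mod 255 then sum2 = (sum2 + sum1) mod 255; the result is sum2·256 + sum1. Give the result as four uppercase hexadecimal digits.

ECD8

Running sums (mod 255):
  after byte 0 (0x7F): sum1=127, sum2=127
  after byte 1 (0xAE): sum1=46, sum2=173
  after byte 2 (0xA9): sum1=215, sum2=133
  after byte 3 (0x21): sum1=248, sum2=126
  after byte 4 (0x9C): sum1=149, sum2=20
  after byte 5 (0x43): sum1=216, sum2=236
Checksum = sum2·256 + sum1 = 236·256 + 216 = 60632 = 0xECD8.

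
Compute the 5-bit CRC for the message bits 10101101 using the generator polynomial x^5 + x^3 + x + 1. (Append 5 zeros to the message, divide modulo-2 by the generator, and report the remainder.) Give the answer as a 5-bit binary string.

Append 5 zeros: 1010110100000. Divide by 101011 (XOR where the leading bit is 1):
  pos 0: 101011 XOR 101011 = 000000
  pos 7: 100000 XOR 101011 = 001011
Remainder (last 5 bits) = 01011. This is the CRC / FCS.

01011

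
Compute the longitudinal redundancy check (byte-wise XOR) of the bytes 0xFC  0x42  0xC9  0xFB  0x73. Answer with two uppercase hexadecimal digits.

FF

XOR the bytes together:
  start with 0xFC
  0xFC ⊕ 0x42 = 0xBE
  0xBE ⊕ 0xC9 = 0x77
  0x77 ⊕ 0xFB = 0x8C
  0x8C ⊕ 0x73 = 0xFF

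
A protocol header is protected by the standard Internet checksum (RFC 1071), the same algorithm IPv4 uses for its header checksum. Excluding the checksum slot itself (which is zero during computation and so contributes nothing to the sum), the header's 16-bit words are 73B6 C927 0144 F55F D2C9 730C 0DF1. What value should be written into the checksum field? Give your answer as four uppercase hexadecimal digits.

78B6

One's-complement addition (fold any carry out of bit 15 back into bit 0):
  0x73B6 + 0xC927 = 0x13CDD → wrap carry → 0x3CDE
  0x3CDE + 0x0144 = 0x03E22
  0x3E22 + 0xF55F = 0x13381 → wrap carry → 0x3382
  0x3382 + 0xD2C9 = 0x1064B → wrap carry → 0x064C
  0x064C + 0x730C = 0x07958
  0x7958 + 0x0DF1 = 0x08749
One's-complement sum = 0x8749.
Checksum = ~0x8749 & 0xFFFF = 0x78B6.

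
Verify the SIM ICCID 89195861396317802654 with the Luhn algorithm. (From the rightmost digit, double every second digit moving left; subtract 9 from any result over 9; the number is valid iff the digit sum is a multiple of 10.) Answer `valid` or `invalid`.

invalid

From the right, keep odd positions and double even positions (subtract 9 from any doubled value over 9):
  doubled (positions 2,4,...): 1 4 7 2 3 6 3 1 2 7 → sum 36
  kept (positions 1,3,...): 4 6 0 7 3 9 1 8 9 9 → sum 56
Total = 92.
92 mod 10 = 2, so the number is invalid.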